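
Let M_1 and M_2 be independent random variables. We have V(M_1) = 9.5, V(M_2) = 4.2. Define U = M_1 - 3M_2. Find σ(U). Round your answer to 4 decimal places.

By independence, V(U) = (1)²V(M_1) + (-3)²V(M_2)
= (1)²·9.5 + (-3)²·4.2 = 47.3
σ(U) = √47.3 ≈ 6.8775

6.8775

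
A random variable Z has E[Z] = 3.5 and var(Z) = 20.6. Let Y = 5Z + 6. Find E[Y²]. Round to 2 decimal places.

E[5Z + 6] = 5·3.5 + 6 = 23.5
var(5Z + 6) = (5)²·20.6 = 515
E[Y²] = var(Y) + (E[Y])² = 515 + (23.5)² = 1067.25

1067.25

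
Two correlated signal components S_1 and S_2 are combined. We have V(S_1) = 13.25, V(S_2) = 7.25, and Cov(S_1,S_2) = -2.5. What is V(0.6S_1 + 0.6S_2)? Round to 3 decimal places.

V(0.6S_1 + 0.6S_2) = (0.6)²·V(S_1) + (0.6)²·V(S_2) + 2·(0.6)·(0.6)·Cov(S_1,S_2)
= 0.36·13.25 + 0.36·7.25 + 0.72·-2.5 = 5.58

5.580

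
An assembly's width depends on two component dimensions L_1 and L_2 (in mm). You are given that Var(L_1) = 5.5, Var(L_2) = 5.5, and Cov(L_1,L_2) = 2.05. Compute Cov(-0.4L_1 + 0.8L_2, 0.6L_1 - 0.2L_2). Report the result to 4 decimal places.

-1.0520

Cov(-0.4L_1 + 0.8L_2, 0.6L_1 - 0.2L_2) = (-0.4)(0.6)Var(L_1) + (0.8)(-0.2)Var(L_2) + [(-0.4)(-0.2) + (0.8)(0.6)]Cov(L_1,L_2)
= -0.24·5.5 + -0.16·5.5 + 0.56·2.05 = -1.052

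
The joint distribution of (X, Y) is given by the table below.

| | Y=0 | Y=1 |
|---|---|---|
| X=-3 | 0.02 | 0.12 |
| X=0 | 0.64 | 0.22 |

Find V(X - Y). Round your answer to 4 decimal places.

1.7424

E[X] = -0.42,  E[Y] = 0.34,  E[XY] = -0.36
V(X) = 1.26 − (-0.42)² = 1.0836;  V(Y) = 0.34 − (0.34)² = 0.2244
cov(X,Y) = -0.36 − (-0.42)(0.34) = -0.2172
V(X - Y) = (1)²·1.0836 + (-1)²·0.2244 + 2·(1)·(-1)·-0.2172 = 1.7424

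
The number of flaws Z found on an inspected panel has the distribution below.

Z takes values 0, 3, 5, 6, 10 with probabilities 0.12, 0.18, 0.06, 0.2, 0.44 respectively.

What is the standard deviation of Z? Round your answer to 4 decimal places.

3.5842

E[Z] = (0)(0.12) + (3)(0.18) + (5)(0.06) + (6)(0.2) + (10)(0.44) = 6.44
E[Z²] = (0)²(0.12) + (3)²(0.18) + (5)²(0.06) + (6)²(0.2) + (10)²(0.44) = 54.32
var(Z) = E[Z²] − (E[Z])² = 54.32 − (6.44)² = 12.8464
σ(Z) = √12.8464 ≈ 3.5842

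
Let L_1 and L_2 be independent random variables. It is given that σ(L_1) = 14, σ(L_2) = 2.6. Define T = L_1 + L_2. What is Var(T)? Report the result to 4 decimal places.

202.7600

Var(L_1) = 196, Var(L_2) = 6.76
By independence, Var(T) = (1)²Var(L_1) + (1)²Var(L_2)
= (1)²·196 + (1)²·6.76 = 202.76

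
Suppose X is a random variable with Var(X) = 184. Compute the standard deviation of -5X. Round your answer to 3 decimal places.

Var(-5X) = (-5)²·184 = 4600
SD(-5X) = √4600 ≈ 67.823

67.823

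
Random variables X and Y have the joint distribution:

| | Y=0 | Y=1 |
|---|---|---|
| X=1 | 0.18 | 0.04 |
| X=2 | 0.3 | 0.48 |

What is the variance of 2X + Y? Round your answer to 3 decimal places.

1.234

E[X] = 1.78,  E[Y] = 0.52,  E[XY] = 1
V(X) = 3.34 − (1.78)² = 0.1716;  V(Y) = 0.52 − (0.52)² = 0.2496
Cov(X,Y) = 1 − (1.78)(0.52) = 0.0744
V(2X + Y) = (2)²·0.1716 + (1)²·0.2496 + 2·(2)·(1)·0.0744 = 1.2336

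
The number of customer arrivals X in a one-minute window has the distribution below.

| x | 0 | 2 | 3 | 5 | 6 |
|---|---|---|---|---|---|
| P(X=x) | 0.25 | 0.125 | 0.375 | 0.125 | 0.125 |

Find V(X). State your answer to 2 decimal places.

E[X] = (0)(0.25) + (2)(0.125) + (3)(0.375) + (5)(0.125) + (6)(0.125) = 2.75
E[X²] = (0)²(0.25) + (2)²(0.125) + (3)²(0.375) + (5)²(0.125) + (6)²(0.125) = 11.5
V(X) = E[X²] − (E[X])² = 11.5 − (2.75)² = 3.9375

3.94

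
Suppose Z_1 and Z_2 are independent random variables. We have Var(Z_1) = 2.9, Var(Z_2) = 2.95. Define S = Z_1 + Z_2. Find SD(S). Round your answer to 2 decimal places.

2.42

By independence, Var(S) = (1)²Var(Z_1) + (1)²Var(Z_2)
= (1)²·2.9 + (1)²·2.95 = 5.85
SD(S) = √5.85 ≈ 2.42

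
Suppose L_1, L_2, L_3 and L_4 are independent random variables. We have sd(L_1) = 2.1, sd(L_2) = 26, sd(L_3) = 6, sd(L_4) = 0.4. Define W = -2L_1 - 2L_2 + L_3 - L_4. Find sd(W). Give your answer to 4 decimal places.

52.5148

var(L_1) = 4.41, var(L_2) = 676, var(L_3) = 36, var(L_4) = 0.16
By independence, var(W) = (-2)²var(L_1) + (-2)²var(L_2) + (1)²var(L_3) + (-1)²var(L_4)
= (-2)²·4.41 + (-2)²·676 + (1)²·36 + (-1)²·0.16 = 2757.8
sd(W) = √2757.8 ≈ 52.5148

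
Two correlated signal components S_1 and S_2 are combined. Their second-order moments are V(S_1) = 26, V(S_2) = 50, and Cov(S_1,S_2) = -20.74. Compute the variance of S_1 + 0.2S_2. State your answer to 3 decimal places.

V(S_1 + 0.2S_2) = (1)²·V(S_1) + (0.2)²·V(S_2) + 2·(1)·(0.2)·Cov(S_1,S_2)
= 1·26 + 0.04·50 + 0.4·-20.74 = 19.704

19.704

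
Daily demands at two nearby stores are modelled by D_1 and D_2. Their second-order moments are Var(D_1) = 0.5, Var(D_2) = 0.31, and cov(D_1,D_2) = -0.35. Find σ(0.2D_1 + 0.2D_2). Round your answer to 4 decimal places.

0.0663

Var(0.2D_1 + 0.2D_2) = (0.2)²·Var(D_1) + (0.2)²·Var(D_2) + 2·(0.2)·(0.2)·cov(D_1,D_2)
= 0.04·0.5 + 0.04·0.31 + 0.08·-0.35 = 0.0044
σ(0.2D_1 + 0.2D_2) = √0.0044 ≈ 0.0663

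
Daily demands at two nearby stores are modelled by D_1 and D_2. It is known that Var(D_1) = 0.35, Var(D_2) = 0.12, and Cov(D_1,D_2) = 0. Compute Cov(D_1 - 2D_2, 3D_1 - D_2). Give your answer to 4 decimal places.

Cov(D_1 - 2D_2, 3D_1 - D_2) = (1)(3)Var(D_1) + (-2)(-1)Var(D_2) + [(1)(-1) + (-2)(3)]Cov(D_1,D_2)
= 3·0.35 + 2·0.12 + -7·0 = 1.29

1.2900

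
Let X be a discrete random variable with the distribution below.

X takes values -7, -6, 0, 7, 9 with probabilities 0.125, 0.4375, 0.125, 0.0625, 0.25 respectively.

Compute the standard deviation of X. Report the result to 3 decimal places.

6.673

E[X] = (-7)(0.125) + (-6)(0.4375) + (0)(0.125) + (7)(0.0625) + (9)(0.25) = -0.8125
E[X²] = (-7)²(0.125) + (-6)²(0.4375) + (0)²(0.125) + (7)²(0.0625) + (9)²(0.25) = 45.1875
var(X) = E[X²] − (E[X])² = 45.1875 − (-0.8125)² = 44.52734375
SD(X) = √44.52734375 ≈ 6.673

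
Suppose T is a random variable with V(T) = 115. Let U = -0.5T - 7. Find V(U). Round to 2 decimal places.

28.75

V(-0.5T - 7) = (-0.5)²·V(T) = 0.25·115 = 28.75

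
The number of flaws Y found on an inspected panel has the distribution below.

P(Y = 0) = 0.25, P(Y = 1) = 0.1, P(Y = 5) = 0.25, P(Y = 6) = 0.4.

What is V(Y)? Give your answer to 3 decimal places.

E[Y] = (0)(0.25) + (1)(0.1) + (5)(0.25) + (6)(0.4) = 3.75
E[Y²] = (0)²(0.25) + (1)²(0.1) + (5)²(0.25) + (6)²(0.4) = 20.75
V(Y) = E[Y²] − (E[Y])² = 20.75 − (3.75)² = 6.6875

6.688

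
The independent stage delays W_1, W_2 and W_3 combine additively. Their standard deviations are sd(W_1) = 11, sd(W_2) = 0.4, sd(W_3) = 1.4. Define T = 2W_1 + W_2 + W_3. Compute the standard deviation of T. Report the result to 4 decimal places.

22.0481

Var(W_1) = 121, Var(W_2) = 0.16, Var(W_3) = 1.96
By independence, Var(T) = (2)²Var(W_1) + (1)²Var(W_2) + (1)²Var(W_3)
= (2)²·121 + (1)²·0.16 + (1)²·1.96 = 486.12
sd(T) = √486.12 ≈ 22.0481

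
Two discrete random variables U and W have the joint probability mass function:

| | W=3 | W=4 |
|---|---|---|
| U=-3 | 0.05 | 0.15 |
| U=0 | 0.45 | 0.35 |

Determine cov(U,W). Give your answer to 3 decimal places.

E[U] = -0.6,  E[W] = 3.5
E[UW] = -2.25
cov(U,W) = E[UW] − E[U]E[W] = -2.25 − (-0.6)(3.5) = -0.15

-0.150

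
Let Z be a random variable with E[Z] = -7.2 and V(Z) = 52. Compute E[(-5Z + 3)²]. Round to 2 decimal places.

2821.00

E[-5Z + 3] = -5·-7.2 + 3 = 39
V(-5Z + 3) = (-5)²·52 = 1300
E[(-5Z + 3)²] = V((-5Z + 3)) + (E[(-5Z + 3)])² = 1300 + (39)² = 2821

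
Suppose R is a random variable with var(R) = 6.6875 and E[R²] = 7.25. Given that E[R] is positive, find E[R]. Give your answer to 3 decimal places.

(E[R])² = E[R²] − var(R) = 7.25 − 6.6875 = 0.5625
E[R] = √0.5625 = 0.75

0.750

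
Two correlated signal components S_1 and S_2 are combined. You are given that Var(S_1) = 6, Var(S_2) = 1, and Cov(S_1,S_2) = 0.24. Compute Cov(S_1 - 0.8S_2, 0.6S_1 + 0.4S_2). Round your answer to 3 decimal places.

Cov(S_1 - 0.8S_2, 0.6S_1 + 0.4S_2) = (1)(0.6)Var(S_1) + (-0.8)(0.4)Var(S_2) + [(1)(0.4) + (-0.8)(0.6)]Cov(S_1,S_2)
= 0.6·6 + -0.32·1 + -0.08·0.24 = 3.2608

3.261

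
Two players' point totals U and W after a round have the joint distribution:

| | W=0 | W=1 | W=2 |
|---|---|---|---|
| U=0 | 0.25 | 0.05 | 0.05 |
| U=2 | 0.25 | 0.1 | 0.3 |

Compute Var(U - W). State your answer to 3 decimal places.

1.148

E[U] = 1.3,  E[W] = 0.85,  E[UW] = 1.4
Var(U) = 2.6 − (1.3)² = 0.91;  Var(W) = 1.55 − (0.85)² = 0.8275
Cov(U,W) = 1.4 − (1.3)(0.85) = 0.295
Var(U - W) = (1)²·0.91 + (-1)²·0.8275 + 2·(1)·(-1)·0.295 = 1.1475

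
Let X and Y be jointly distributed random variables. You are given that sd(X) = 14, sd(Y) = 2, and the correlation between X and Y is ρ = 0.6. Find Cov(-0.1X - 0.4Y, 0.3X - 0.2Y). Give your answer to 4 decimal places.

Var(X) = (14)² = 196;  Var(Y) = (2)² = 4
Cov(X,Y) = ρ·sd(X)·sd(Y) = 0.6·14·2 = 16.8
Cov(-0.1X - 0.4Y, 0.3X - 0.2Y) = (-0.1)(0.3)Var(X) + (-0.4)(-0.2)Var(Y) + [(-0.1)(-0.2) + (-0.4)(0.3)]Cov(X,Y)
= -0.03·196 + 0.08·4 + -0.1·16.8 = -7.24

-7.2400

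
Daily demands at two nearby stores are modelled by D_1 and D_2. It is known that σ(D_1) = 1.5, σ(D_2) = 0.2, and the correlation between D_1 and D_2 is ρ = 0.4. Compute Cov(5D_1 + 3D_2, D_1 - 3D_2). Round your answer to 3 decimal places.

Var(D_1) = (1.5)² = 2.25;  Var(D_2) = (0.2)² = 0.04
Cov(D_1,D_2) = ρ·σ(D_1)·σ(D_2) = 0.4·1.5·0.2 = 0.12
Cov(5D_1 + 3D_2, D_1 - 3D_2) = (5)(1)Var(D_1) + (3)(-3)Var(D_2) + [(5)(-3) + (3)(1)]Cov(D_1,D_2)
= 5·2.25 + -9·0.04 + -12·0.12 = 9.45

9.450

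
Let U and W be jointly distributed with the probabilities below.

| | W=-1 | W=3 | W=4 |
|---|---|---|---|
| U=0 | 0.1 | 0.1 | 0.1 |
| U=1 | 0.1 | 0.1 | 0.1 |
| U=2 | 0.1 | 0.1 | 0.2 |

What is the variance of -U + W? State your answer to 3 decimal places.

4.890

E[U] = 1.1,  E[W] = 2.2,  E[UW] = 2.6
V(U) = 1.9 − (1.1)² = 0.69;  V(W) = 9.4 − (2.2)² = 4.56
Cov(U,W) = 2.6 − (1.1)(2.2) = 0.18
V(-U + W) = (-1)²·0.69 + (1)²·4.56 + 2·(-1)·(1)·0.18 = 4.89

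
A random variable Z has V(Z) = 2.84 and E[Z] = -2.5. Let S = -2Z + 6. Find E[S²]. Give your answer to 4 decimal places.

132.3600

E[-2Z + 6] = -2·-2.5 + 6 = 11
V(-2Z + 6) = (-2)²·2.84 = 11.36
E[S²] = V(S) + (E[S])² = 11.36 + (11)² = 132.36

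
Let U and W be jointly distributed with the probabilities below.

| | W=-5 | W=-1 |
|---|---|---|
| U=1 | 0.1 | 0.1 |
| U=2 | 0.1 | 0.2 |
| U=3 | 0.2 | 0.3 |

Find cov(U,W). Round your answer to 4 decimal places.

0.0800

E[U] = 2.3,  E[W] = -2.6
E[UW] = -5.9
cov(U,W) = E[UW] − E[U]E[W] = -5.9 − (2.3)(-2.6) = 0.08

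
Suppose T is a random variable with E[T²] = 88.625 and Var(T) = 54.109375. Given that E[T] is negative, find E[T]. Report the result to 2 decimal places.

-5.88

(E[T])² = E[T²] − Var(T) = 88.625 − 54.109375 = 34.515625
E[T] = −√34.515625 = -5.875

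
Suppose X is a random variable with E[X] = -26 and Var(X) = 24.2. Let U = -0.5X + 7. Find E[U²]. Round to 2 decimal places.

E[-0.5X + 7] = -0.5·-26 + 7 = 20
Var(-0.5X + 7) = (-0.5)²·24.2 = 6.05
E[U²] = Var(U) + (E[U])² = 6.05 + (20)² = 406.05

406.05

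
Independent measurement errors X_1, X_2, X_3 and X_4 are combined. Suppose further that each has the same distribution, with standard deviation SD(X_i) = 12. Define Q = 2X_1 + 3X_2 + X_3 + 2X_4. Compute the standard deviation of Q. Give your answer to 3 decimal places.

var(X_i) = (12)² = 144
By independence, var(Q) = (2)²var(X_1) + (3)²var(X_2) + (1)²var(X_3) + (2)²var(X_4)
= (2)²·144 + (3)²·144 + (1)²·144 + (2)²·144 = 2592
SD(Q) = √2592 ≈ 50.912

50.912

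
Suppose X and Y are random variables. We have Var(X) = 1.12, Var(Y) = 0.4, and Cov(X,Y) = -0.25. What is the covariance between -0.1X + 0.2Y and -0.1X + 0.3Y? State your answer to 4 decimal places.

0.0477

Cov(-0.1X + 0.2Y, -0.1X + 0.3Y) = (-0.1)(-0.1)Var(X) + (0.2)(0.3)Var(Y) + [(-0.1)(0.3) + (0.2)(-0.1)]Cov(X,Y)
= 0.01·1.12 + 0.06·0.4 + -0.05·-0.25 = 0.0477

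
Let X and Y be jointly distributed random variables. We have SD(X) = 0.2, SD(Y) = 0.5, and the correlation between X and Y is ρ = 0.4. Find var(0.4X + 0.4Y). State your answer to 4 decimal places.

0.0592

var(X) = (0.2)² = 0.04;  var(Y) = (0.5)² = 0.25
Cov(X,Y) = ρ·SD(X)·SD(Y) = 0.4·0.2·0.5 = 0.04
var(0.4X + 0.4Y) = (0.4)²·var(X) + (0.4)²·var(Y) + 2·(0.4)·(0.4)·Cov(X,Y)
= 0.16·0.04 + 0.16·0.25 + 0.32·0.04 = 0.0592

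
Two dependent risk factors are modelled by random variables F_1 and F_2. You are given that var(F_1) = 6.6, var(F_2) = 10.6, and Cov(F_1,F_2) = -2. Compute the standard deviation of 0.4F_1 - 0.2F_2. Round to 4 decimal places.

var(0.4F_1 - 0.2F_2) = (0.4)²·var(F_1) + (-0.2)²·var(F_2) + 2·(0.4)·(-0.2)·Cov(F_1,F_2)
= 0.16·6.6 + 0.04·10.6 + -0.16·-2 = 1.8
SD(0.4F_1 - 0.2F_2) = √1.8 ≈ 1.3416

1.3416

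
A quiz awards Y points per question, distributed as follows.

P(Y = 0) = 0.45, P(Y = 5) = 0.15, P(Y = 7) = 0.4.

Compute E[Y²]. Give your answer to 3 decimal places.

23.350

E[Y²] = (0)²(0.45) + (5)²(0.15) + (7)²(0.4) = 23.35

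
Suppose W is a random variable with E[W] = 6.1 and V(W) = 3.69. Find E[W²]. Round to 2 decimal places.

E[W²] = V(W) + (E[W])² = 3.69 + (6.1)² = 40.9

40.90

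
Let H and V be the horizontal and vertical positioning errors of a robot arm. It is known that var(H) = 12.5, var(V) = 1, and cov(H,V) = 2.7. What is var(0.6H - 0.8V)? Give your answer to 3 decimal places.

var(0.6H - 0.8V) = (0.6)²·var(H) + (-0.8)²·var(V) + 2·(0.6)·(-0.8)·cov(H,V)
= 0.36·12.5 + 0.64·1 + -0.96·2.7 = 2.548

2.548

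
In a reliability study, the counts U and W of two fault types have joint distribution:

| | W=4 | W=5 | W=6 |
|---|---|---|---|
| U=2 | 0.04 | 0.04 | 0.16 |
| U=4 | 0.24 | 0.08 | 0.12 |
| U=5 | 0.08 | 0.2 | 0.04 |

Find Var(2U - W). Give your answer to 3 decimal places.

6.842

E[U] = 3.84,  E[W] = 4.96,  E[UW] = 18.76
Var(U) = 16 − (3.84)² = 1.2544;  Var(W) = 25.28 − (4.96)² = 0.6784
Cov(U,W) = 18.76 − (3.84)(4.96) = -0.2864
Var(2U - W) = (2)²·1.2544 + (-1)²·0.6784 + 2·(2)·(-1)·-0.2864 = 6.8416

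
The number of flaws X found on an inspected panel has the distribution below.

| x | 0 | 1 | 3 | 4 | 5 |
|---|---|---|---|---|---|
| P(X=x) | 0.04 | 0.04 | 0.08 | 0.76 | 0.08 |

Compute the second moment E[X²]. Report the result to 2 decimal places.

14.92

E[X²] = (0)²(0.04) + (1)²(0.04) + (3)²(0.08) + (4)²(0.76) + (5)²(0.08) = 14.92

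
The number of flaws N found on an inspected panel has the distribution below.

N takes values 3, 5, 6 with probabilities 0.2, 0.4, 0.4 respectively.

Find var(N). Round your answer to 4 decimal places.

1.2000

E[N] = (3)(0.2) + (5)(0.4) + (6)(0.4) = 5
E[N²] = (3)²(0.2) + (5)²(0.4) + (6)²(0.4) = 26.2
var(N) = E[N²] − (E[N])² = 26.2 − (5)² = 1.2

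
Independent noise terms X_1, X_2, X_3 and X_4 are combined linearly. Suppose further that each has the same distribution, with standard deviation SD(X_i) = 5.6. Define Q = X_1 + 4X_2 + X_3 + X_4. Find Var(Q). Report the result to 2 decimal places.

Var(X_i) = (5.6)² = 31.36
By independence, Var(Q) = (1)²Var(X_1) + (4)²Var(X_2) + (1)²Var(X_3) + (1)²Var(X_4)
= (1)²·31.36 + (4)²·31.36 + (1)²·31.36 + (1)²·31.36 = 595.84

595.84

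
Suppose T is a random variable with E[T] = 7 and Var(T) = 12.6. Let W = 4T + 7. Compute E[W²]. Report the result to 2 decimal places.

1426.60

E[4T + 7] = 4·7 + 7 = 35
Var(4T + 7) = (4)²·12.6 = 201.6
E[W²] = Var(W) + (E[W])² = 201.6 + (35)² = 1426.6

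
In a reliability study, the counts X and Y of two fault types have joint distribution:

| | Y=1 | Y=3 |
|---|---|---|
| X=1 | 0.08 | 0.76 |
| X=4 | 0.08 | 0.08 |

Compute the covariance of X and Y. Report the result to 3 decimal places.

-0.326

E[X] = 1.48,  E[Y] = 2.68
E[XY] = 3.64
Cov(X,Y) = E[XY] − E[X]E[Y] = 3.64 − (1.48)(2.68) = -0.3264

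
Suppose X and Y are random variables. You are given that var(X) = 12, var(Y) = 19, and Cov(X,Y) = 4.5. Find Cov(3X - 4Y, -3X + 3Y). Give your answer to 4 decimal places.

Cov(3X - 4Y, -3X + 3Y) = (3)(-3)var(X) + (-4)(3)var(Y) + [(3)(3) + (-4)(-3)]Cov(X,Y)
= -9·12 + -12·19 + 21·4.5 = -241.5

-241.5000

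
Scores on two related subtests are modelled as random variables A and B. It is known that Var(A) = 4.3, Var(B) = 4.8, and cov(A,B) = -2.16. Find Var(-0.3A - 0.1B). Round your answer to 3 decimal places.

0.305

Var(-0.3A - 0.1B) = (-0.3)²·Var(A) + (-0.1)²·Var(B) + 2·(-0.3)·(-0.1)·cov(A,B)
= 0.09·4.3 + 0.01·4.8 + 0.06·-2.16 = 0.3054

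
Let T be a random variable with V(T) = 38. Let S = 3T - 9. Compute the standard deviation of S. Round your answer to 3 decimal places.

V(3T - 9) = (3)²·38 = 342
σ(S) = √342 ≈ 18.493

18.493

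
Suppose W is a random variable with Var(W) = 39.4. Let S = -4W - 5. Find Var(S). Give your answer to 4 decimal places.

Var(-4W - 5) = (-4)²·Var(W) = 16·39.4 = 630.4

630.4000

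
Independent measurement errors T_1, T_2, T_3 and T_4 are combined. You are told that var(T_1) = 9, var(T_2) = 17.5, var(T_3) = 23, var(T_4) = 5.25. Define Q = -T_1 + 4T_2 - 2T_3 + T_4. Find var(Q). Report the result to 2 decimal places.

386.25

By independence, var(Q) = (-1)²var(T_1) + (4)²var(T_2) + (-2)²var(T_3) + (1)²var(T_4)
= (-1)²·9 + (4)²·17.5 + (-2)²·23 + (1)²·5.25 = 386.25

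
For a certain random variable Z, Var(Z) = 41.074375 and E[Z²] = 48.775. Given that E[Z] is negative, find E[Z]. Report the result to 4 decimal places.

(E[Z])² = E[Z²] − Var(Z) = 48.775 − 41.074375 = 7.700625
E[Z] = −√7.700625 = -2.775

-2.7750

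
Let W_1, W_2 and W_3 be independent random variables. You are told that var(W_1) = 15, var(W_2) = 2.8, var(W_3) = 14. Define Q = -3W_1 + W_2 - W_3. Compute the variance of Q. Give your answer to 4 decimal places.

151.8000

By independence, var(Q) = (-3)²var(W_1) + (1)²var(W_2) + (-1)²var(W_3)
= (-3)²·15 + (1)²·2.8 + (-1)²·14 = 151.8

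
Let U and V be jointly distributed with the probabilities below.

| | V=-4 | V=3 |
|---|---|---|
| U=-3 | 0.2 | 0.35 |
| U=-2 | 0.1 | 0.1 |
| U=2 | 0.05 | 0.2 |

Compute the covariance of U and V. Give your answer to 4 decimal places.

1.1025

E[U] = -1.55,  E[V] = 0.55
E[UV] = 0.25
Cov(U,V) = E[UV] − E[U]E[V] = 0.25 − (-1.55)(0.55) = 1.1025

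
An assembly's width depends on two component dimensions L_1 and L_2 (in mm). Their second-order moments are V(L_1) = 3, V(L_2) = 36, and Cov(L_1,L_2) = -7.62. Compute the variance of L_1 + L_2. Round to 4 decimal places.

23.7600

V(L_1 + L_2) = (1)²·V(L_1) + (1)²·V(L_2) + 2·(1)·(1)·Cov(L_1,L_2)
= 1·3 + 1·36 + 2·-7.62 = 23.76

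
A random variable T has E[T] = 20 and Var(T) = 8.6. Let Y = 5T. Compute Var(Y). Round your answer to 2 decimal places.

215.00

Var(5T) = (5)²·Var(T) = 25·8.6 = 215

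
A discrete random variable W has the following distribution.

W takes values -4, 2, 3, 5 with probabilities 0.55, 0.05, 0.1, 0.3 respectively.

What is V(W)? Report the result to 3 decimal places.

E[W] = (-4)(0.55) + (2)(0.05) + (3)(0.1) + (5)(0.3) = -0.3
E[W²] = (-4)²(0.55) + (2)²(0.05) + (3)²(0.1) + (5)²(0.3) = 17.4
V(W) = E[W²] − (E[W])² = 17.4 − (-0.3)² = 17.31

17.310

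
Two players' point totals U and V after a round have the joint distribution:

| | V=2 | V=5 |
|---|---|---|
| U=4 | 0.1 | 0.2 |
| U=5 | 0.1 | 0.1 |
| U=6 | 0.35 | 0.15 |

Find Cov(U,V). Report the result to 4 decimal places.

-0.4200

E[U] = 5.2,  E[V] = 3.35
E[UV] = 17
Cov(U,V) = E[UV] − E[U]E[V] = 17 − (5.2)(3.35) = -0.42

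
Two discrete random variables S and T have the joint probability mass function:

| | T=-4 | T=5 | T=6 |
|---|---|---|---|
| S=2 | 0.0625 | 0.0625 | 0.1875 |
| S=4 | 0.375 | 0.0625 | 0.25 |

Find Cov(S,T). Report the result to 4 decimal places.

-1.4375

E[S] = 3.375,  E[T] = 1.5
E[ST] = 3.625
Cov(S,T) = E[ST] − E[S]E[T] = 3.625 − (3.375)(1.5) = -1.4375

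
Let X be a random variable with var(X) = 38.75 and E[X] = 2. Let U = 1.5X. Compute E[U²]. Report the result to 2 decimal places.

E[1.5X] = 1.5·2 = 3
var(1.5X) = (1.5)²·38.75 = 87.1875
E[U²] = var(U) + (E[U])² = 87.1875 + (3)² = 96.1875

96.19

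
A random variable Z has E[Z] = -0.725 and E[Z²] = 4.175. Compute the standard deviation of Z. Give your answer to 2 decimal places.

V(Z) = 4.175 − (-0.725)² = 3.649375
σ(Z) = √3.649375 ≈ 1.91

1.91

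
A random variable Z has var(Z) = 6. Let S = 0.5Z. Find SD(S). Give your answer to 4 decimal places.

1.2247

var(0.5Z) = (0.5)²·6 = 1.5
SD(S) = √1.5 ≈ 1.2247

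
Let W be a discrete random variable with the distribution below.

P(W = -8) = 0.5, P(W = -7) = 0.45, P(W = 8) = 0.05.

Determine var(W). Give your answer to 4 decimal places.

11.6875

E[W] = (-8)(0.5) + (-7)(0.45) + (8)(0.05) = -6.75
E[W²] = (-8)²(0.5) + (-7)²(0.45) + (8)²(0.05) = 57.25
var(W) = E[W²] − (E[W])² = 57.25 − (-6.75)² = 11.6875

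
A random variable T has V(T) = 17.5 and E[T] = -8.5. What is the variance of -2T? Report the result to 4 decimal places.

70.0000

V(-2T) = (-2)²·V(T) = 4·17.5 = 70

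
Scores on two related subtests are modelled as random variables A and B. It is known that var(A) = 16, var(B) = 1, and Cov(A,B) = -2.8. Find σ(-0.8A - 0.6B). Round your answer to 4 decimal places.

var(-0.8A - 0.6B) = (-0.8)²·var(A) + (-0.6)²·var(B) + 2·(-0.8)·(-0.6)·Cov(A,B)
= 0.64·16 + 0.36·1 + 0.96·-2.8 = 7.912
σ(-0.8A - 0.6B) = √7.912 ≈ 2.8128

2.8128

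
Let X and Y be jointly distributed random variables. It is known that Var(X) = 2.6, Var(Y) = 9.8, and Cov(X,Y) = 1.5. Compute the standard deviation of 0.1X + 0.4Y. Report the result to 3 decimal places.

1.309

Var(0.1X + 0.4Y) = (0.1)²·Var(X) + (0.4)²·Var(Y) + 2·(0.1)·(0.4)·Cov(X,Y)
= 0.01·2.6 + 0.16·9.8 + 0.08·1.5 = 1.714
SD(0.1X + 0.4Y) = √1.714 ≈ 1.309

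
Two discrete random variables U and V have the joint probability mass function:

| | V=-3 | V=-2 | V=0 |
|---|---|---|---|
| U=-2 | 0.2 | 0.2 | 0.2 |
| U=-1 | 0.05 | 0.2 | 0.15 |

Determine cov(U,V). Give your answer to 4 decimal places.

0.0700

E[U] = -1.6,  E[V] = -1.55
E[UV] = 2.55
cov(U,V) = E[UV] − E[U]E[V] = 2.55 − (-1.6)(-1.55) = 0.07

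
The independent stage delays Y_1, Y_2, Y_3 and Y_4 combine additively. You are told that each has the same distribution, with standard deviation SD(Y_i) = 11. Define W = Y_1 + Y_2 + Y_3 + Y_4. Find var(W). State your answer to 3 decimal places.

484.000

var(Y_i) = (11)² = 121
By independence, var(W) = (1)²var(Y_1) + (1)²var(Y_2) + (1)²var(Y_3) + (1)²var(Y_4)
= (1)²·121 + (1)²·121 + (1)²·121 + (1)²·121 = 484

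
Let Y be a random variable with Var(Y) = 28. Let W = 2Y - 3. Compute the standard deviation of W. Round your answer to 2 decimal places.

Var(2Y - 3) = (2)²·28 = 112
SD(W) = √112 ≈ 10.58

10.58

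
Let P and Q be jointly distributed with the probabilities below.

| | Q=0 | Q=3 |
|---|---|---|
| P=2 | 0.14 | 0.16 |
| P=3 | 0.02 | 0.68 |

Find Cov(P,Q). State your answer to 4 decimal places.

E[P] = 2.7,  E[Q] = 2.52
E[PQ] = 7.08
Cov(P,Q) = E[PQ] − E[P]E[Q] = 7.08 − (2.7)(2.52) = 0.276

0.2760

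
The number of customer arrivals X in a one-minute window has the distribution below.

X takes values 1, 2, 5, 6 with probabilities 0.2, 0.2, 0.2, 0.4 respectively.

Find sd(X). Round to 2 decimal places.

E[X] = (1)(0.2) + (2)(0.2) + (5)(0.2) + (6)(0.4) = 4
E[X²] = (1)²(0.2) + (2)²(0.2) + (5)²(0.2) + (6)²(0.4) = 20.4
Var(X) = E[X²] − (E[X])² = 20.4 − (4)² = 4.4
sd(X) = √4.4 ≈ 2.10

2.10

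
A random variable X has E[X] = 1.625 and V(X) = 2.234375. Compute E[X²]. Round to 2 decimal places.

4.88

E[X²] = V(X) + (E[X])² = 2.234375 + (1.625)² = 4.875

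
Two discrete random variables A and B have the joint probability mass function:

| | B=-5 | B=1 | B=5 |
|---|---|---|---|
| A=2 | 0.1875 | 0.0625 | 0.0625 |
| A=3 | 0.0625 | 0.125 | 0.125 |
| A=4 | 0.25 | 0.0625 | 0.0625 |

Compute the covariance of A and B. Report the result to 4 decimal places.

-0.2500

E[A] = 3.0625,  E[B] = -1
E[AB] = -3.3125
cov(A,B) = E[AB] − E[A]E[B] = -3.3125 − (3.0625)(-1) = -0.25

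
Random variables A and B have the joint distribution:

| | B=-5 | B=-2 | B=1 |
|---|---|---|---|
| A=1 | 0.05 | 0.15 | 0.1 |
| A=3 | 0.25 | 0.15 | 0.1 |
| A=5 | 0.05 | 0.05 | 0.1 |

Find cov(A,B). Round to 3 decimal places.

E[A] = 2.8,  E[B] = -2.15
E[AB] = -6.05
cov(A,B) = E[AB] − E[A]E[B] = -6.05 − (2.8)(-2.15) = -0.03

-0.030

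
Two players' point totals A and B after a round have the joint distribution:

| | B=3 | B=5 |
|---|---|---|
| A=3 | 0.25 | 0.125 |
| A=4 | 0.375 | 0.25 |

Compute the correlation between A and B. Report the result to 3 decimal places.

0.067

E[A] = 3.625,  E[B] = 3.75
E[AB] = 13.625
cov(A,B) = E[AB] − E[A]E[B] = 13.625 − (3.625)(3.75) = 0.03125
V(A) = 0.234375,  V(B) = 0.9375
ρ = 0.03125 / √(0.234375·0.9375) ≈ 0.067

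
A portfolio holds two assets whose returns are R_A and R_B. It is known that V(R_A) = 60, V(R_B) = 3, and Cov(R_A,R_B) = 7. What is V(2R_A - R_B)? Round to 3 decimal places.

215.000

V(2R_A - R_B) = (2)²·V(R_A) + (-1)²·V(R_B) + 2·(2)·(-1)·Cov(R_A,R_B)
= 4·60 + 1·3 + -4·7 = 215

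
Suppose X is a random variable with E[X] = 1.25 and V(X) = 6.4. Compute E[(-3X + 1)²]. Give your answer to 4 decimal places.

65.1625

E[-3X + 1] = -3·1.25 + 1 = -2.75
V(-3X + 1) = (-3)²·6.4 = 57.6
E[(-3X + 1)²] = V((-3X + 1)) + (E[(-3X + 1)])² = 57.6 + (-2.75)² = 65.1625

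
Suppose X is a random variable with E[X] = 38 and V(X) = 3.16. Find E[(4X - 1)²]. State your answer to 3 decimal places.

22851.560

E[4X - 1] = 4·38 − 1 = 151
V(4X - 1) = (4)²·3.16 = 50.56
E[(4X - 1)²] = V((4X - 1)) + (E[(4X - 1)])² = 50.56 + (151)² = 22851.56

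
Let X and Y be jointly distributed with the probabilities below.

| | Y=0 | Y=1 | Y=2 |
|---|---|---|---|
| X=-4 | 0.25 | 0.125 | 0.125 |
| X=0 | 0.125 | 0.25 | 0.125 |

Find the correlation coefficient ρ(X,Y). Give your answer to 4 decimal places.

E[X] = -2,  E[Y] = 0.875
E[XY] = -1.5
Cov(X,Y) = E[XY] − E[X]E[Y] = -1.5 − (-2)(0.875) = 0.25
V(X) = 4,  V(Y) = 0.609375
ρ = 0.25 / √(4·0.609375) ≈ 0.1601

0.1601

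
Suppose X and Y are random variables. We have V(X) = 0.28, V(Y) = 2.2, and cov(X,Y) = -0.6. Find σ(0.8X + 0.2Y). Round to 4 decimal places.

0.2742

V(0.8X + 0.2Y) = (0.8)²·V(X) + (0.2)²·V(Y) + 2·(0.8)·(0.2)·cov(X,Y)
= 0.64·0.28 + 0.04·2.2 + 0.32·-0.6 = 0.0752
σ(0.8X + 0.2Y) = √0.0752 ≈ 0.2742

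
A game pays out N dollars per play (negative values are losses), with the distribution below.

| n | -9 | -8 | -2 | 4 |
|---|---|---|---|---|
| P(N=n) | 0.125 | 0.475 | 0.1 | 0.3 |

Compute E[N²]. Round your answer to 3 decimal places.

E[N²] = (-9)²(0.125) + (-8)²(0.475) + (-2)²(0.1) + (4)²(0.3) = 45.725

45.725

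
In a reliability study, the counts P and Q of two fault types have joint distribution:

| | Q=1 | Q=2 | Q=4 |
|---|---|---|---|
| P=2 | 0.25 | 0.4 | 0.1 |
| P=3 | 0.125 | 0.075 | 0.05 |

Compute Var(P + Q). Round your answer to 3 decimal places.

1.144

E[P] = 2.25,  E[Q] = 1.925,  E[PQ] = 4.325
Var(P) = 5.25 − (2.25)² = 0.1875;  Var(Q) = 4.675 − (1.925)² = 0.969375
Cov(P,Q) = 4.325 − (2.25)(1.925) = -0.00625
Var(P + Q) = (1)²·0.1875 + (1)²·0.969375 + 2·(1)·(1)·-0.00625 = 1.144375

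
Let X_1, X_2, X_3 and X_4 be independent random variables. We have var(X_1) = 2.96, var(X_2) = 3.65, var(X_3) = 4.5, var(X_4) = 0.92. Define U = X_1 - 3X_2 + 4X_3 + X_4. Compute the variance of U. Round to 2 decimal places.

By independence, var(U) = (1)²var(X_1) + (-3)²var(X_2) + (4)²var(X_3) + (1)²var(X_4)
= (1)²·2.96 + (-3)²·3.65 + (4)²·4.5 + (1)²·0.92 = 108.73

108.73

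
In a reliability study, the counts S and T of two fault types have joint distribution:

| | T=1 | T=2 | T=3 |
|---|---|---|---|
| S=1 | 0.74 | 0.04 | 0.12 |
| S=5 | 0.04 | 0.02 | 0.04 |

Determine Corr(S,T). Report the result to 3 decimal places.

0.277

E[S] = 1.4,  E[T] = 1.38
E[ST] = 2.18
cov(S,T) = E[ST] − E[S]E[T] = 2.18 − (1.4)(1.38) = 0.248
V(S) = 1.44,  V(T) = 0.5556
ρ = 0.248 / √(1.44·0.5556) ≈ 0.277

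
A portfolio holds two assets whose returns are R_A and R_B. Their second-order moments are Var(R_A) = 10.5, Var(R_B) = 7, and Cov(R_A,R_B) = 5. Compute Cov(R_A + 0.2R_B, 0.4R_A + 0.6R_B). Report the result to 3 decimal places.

8.440

Cov(R_A + 0.2R_B, 0.4R_A + 0.6R_B) = (1)(0.4)Var(R_A) + (0.2)(0.6)Var(R_B) + [(1)(0.6) + (0.2)(0.4)]Cov(R_A,R_B)
= 0.4·10.5 + 0.12·7 + 0.68·5 = 8.44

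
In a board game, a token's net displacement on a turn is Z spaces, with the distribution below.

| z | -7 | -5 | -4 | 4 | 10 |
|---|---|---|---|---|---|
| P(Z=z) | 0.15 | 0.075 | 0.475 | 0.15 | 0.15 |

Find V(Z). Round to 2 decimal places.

E[Z] = (-7)(0.15) + (-5)(0.075) + (-4)(0.475) + (4)(0.15) + (10)(0.15) = -1.225
E[Z²] = (-7)²(0.15) + (-5)²(0.075) + (-4)²(0.475) + (4)²(0.15) + (10)²(0.15) = 34.225
V(Z) = E[Z²] − (E[Z])² = 34.225 − (-1.225)² = 32.724375

32.72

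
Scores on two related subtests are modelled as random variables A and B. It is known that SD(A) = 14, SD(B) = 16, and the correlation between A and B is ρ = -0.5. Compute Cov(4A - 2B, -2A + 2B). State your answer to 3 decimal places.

Var(A) = (14)² = 196;  Var(B) = (16)² = 256
Cov(A,B) = ρ·SD(A)·SD(B) = -0.5·14·16 = -112
Cov(4A - 2B, -2A + 2B) = (4)(-2)Var(A) + (-2)(2)Var(B) + [(4)(2) + (-2)(-2)]Cov(A,B)
= -8·196 + -4·256 + 12·-112 = -3936

-3936.000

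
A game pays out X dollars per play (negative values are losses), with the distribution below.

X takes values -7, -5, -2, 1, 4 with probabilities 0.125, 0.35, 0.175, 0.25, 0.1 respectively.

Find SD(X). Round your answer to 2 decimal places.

3.47

E[X] = (-7)(0.125) + (-5)(0.35) + (-2)(0.175) + (1)(0.25) + (4)(0.1) = -2.325
E[X²] = (-7)²(0.125) + (-5)²(0.35) + (-2)²(0.175) + (1)²(0.25) + (4)²(0.1) = 17.425
var(X) = E[X²] − (E[X])² = 17.425 − (-2.325)² = 12.019375
SD(X) = √12.019375 ≈ 3.47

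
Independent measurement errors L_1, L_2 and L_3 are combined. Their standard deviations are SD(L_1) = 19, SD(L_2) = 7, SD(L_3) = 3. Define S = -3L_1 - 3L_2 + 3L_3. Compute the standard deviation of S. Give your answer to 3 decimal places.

61.408

var(L_1) = 361, var(L_2) = 49, var(L_3) = 9
By independence, var(S) = (-3)²var(L_1) + (-3)²var(L_2) + (3)²var(L_3)
= (-3)²·361 + (-3)²·49 + (3)²·9 = 3771
SD(S) = √3771 ≈ 61.408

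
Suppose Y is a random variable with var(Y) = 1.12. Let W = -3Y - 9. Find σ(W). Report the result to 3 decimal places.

3.175

var(-3Y - 9) = (-3)²·1.12 = 10.08
σ(W) = √10.08 ≈ 3.175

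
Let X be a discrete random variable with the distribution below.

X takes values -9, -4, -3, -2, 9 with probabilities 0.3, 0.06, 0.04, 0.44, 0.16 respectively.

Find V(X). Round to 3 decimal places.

34.090

E[X] = (-9)(0.3) + (-4)(0.06) + (-3)(0.04) + (-2)(0.44) + (9)(0.16) = -2.5
E[X²] = (-9)²(0.3) + (-4)²(0.06) + (-3)²(0.04) + (-2)²(0.44) + (9)²(0.16) = 40.34
V(X) = E[X²] − (E[X])² = 40.34 − (-2.5)² = 34.09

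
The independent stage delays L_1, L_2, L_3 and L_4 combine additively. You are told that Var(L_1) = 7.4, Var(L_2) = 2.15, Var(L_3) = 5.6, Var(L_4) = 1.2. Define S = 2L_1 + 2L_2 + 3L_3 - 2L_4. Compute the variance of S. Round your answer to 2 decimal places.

93.40

By independence, Var(S) = (2)²Var(L_1) + (2)²Var(L_2) + (3)²Var(L_3) + (-2)²Var(L_4)
= (2)²·7.4 + (2)²·2.15 + (3)²·5.6 + (-2)²·1.2 = 93.4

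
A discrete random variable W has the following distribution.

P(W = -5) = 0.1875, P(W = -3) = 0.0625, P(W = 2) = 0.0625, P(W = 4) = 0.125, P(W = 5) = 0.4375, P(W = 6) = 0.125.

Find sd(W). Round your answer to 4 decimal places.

4.1226

E[W] = (-5)(0.1875) + (-3)(0.0625) + (2)(0.0625) + (4)(0.125) + (5)(0.4375) + (6)(0.125) = 2.4375
E[W²] = (-5)²(0.1875) + (-3)²(0.0625) + (2)²(0.0625) + (4)²(0.125) + (5)²(0.4375) + (6)²(0.125) = 22.9375
Var(W) = E[W²] − (E[W])² = 22.9375 − (2.4375)² = 16.99609375
sd(W) = √16.99609375 ≈ 4.1226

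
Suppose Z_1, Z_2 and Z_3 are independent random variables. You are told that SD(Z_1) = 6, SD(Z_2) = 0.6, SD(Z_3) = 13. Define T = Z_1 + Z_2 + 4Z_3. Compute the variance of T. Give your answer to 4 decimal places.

Var(Z_1) = 36, Var(Z_2) = 0.36, Var(Z_3) = 169
By independence, Var(T) = (1)²Var(Z_1) + (1)²Var(Z_2) + (4)²Var(Z_3)
= (1)²·36 + (1)²·0.36 + (4)²·169 = 2740.36

2740.3600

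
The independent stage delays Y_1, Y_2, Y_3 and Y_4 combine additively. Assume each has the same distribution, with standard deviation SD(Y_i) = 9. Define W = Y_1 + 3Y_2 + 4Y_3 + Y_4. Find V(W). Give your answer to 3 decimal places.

V(Y_i) = (9)² = 81
By independence, V(W) = (1)²V(Y_1) + (3)²V(Y_2) + (4)²V(Y_3) + (1)²V(Y_4)
= (1)²·81 + (3)²·81 + (4)²·81 + (1)²·81 = 2187

2187.000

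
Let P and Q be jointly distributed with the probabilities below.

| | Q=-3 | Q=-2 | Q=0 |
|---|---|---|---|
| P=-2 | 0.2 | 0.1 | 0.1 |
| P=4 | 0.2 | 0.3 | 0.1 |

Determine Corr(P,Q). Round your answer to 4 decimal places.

0.0000

E[P] = 1.6,  E[Q] = -2
E[PQ] = -3.2
Cov(P,Q) = E[PQ] − E[P]E[Q] = -3.2 − (1.6)(-2) = 0
var(P) = 8.64,  var(Q) = 1.2
ρ = 0 / √(8.64·1.2) ≈ 0.0000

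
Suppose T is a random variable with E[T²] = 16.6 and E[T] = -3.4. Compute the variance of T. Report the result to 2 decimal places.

var(T) = 16.6 − (-3.4)² = 5.04

5.04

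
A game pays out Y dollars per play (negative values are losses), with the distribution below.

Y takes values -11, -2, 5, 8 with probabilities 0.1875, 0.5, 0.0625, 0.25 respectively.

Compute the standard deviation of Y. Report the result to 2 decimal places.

6.46

E[Y] = (-11)(0.1875) + (-2)(0.5) + (5)(0.0625) + (8)(0.25) = -0.75
E[Y²] = (-11)²(0.1875) + (-2)²(0.5) + (5)²(0.0625) + (8)²(0.25) = 42.25
Var(Y) = E[Y²] − (E[Y])² = 42.25 − (-0.75)² = 41.6875
sd(Y) = √41.6875 ≈ 6.46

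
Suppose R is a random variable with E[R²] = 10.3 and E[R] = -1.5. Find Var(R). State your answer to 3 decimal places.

8.050

Var(R) = 10.3 − (-1.5)² = 8.05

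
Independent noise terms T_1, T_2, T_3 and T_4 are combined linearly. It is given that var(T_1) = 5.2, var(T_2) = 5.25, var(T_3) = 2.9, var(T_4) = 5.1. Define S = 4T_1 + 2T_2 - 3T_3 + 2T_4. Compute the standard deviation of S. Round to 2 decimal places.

12.28

By independence, var(S) = (4)²var(T_1) + (2)²var(T_2) + (-3)²var(T_3) + (2)²var(T_4)
= (4)²·5.2 + (2)²·5.25 + (-3)²·2.9 + (2)²·5.1 = 150.7
SD(S) = √150.7 ≈ 12.28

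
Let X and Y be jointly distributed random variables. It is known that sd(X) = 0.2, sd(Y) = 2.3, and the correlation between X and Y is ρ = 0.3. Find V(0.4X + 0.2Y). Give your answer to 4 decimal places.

V(X) = (0.2)² = 0.04;  V(Y) = (2.3)² = 5.29
Cov(X,Y) = ρ·sd(X)·sd(Y) = 0.3·0.2·2.3 = 0.138
V(0.4X + 0.2Y) = (0.4)²·V(X) + (0.2)²·V(Y) + 2·(0.4)·(0.2)·Cov(X,Y)
= 0.16·0.04 + 0.04·5.29 + 0.16·0.138 = 0.24008

0.2401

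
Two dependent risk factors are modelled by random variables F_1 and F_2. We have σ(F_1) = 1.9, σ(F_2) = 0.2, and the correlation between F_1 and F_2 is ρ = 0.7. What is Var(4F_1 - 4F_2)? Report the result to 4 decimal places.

Var(F_1) = (1.9)² = 3.61;  Var(F_2) = (0.2)² = 0.04
Cov(F_1,F_2) = ρ·σ(F_1)·σ(F_2) = 0.7·1.9·0.2 = 0.266
Var(4F_1 - 4F_2) = (4)²·Var(F_1) + (-4)²·Var(F_2) + 2·(4)·(-4)·Cov(F_1,F_2)
= 16·3.61 + 16·0.04 + -32·0.266 = 49.888

49.8880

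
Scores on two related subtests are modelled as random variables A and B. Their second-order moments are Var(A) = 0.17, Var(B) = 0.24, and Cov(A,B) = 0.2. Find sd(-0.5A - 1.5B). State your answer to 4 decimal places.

Var(-0.5A - 1.5B) = (-0.5)²·Var(A) + (-1.5)²·Var(B) + 2·(-0.5)·(-1.5)·Cov(A,B)
= 0.25·0.17 + 2.25·0.24 + 1.5·0.2 = 0.8825
sd(-0.5A - 1.5B) = √0.8825 ≈ 0.9394

0.9394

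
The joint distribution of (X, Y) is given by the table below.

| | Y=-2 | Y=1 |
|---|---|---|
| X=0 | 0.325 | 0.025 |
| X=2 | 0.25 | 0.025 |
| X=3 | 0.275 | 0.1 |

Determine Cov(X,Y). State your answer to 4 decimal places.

E[X] = 1.675,  E[Y] = -1.55
E[XY] = -2.3
Cov(X,Y) = E[XY] − E[X]E[Y] = -2.3 − (1.675)(-1.55) = 0.29625

0.2963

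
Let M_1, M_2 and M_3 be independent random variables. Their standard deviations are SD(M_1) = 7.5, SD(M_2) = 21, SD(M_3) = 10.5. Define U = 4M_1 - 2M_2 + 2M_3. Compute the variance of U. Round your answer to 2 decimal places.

3105.00

var(M_1) = 56.25, var(M_2) = 441, var(M_3) = 110.25
By independence, var(U) = (4)²var(M_1) + (-2)²var(M_2) + (2)²var(M_3)
= (4)²·56.25 + (-2)²·441 + (2)²·110.25 = 3105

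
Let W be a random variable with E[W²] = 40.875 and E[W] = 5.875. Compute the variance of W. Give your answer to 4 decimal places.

V(W) = 40.875 − (5.875)² = 6.359375

6.3594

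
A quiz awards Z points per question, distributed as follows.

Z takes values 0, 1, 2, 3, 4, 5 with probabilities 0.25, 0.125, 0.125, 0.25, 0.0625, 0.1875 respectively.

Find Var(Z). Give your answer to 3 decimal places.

E[Z] = (0)(0.25) + (1)(0.125) + (2)(0.125) + (3)(0.25) + (4)(0.0625) + (5)(0.1875) = 2.3125
E[Z²] = (0)²(0.25) + (1)²(0.125) + (2)²(0.125) + (3)²(0.25) + (4)²(0.0625) + (5)²(0.1875) = 8.5625
Var(Z) = E[Z²] − (E[Z])² = 8.5625 − (2.3125)² = 3.21484375

3.215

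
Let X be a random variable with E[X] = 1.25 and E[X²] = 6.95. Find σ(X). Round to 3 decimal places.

2.321

Var(X) = 6.95 − (1.25)² = 5.3875
σ(X) = √5.3875 ≈ 2.321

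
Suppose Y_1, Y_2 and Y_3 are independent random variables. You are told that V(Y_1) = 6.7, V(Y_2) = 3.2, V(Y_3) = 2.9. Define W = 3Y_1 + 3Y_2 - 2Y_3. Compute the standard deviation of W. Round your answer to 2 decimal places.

By independence, V(W) = (3)²V(Y_1) + (3)²V(Y_2) + (-2)²V(Y_3)
= (3)²·6.7 + (3)²·3.2 + (-2)²·2.9 = 100.7
SD(W) = √100.7 ≈ 10.03

10.03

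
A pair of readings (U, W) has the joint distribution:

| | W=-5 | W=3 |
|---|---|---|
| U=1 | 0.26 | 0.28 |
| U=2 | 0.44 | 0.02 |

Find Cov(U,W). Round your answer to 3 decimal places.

-0.944

E[U] = 1.46,  E[W] = -2.6
E[UW] = -4.74
Cov(U,W) = E[UW] − E[U]E[W] = -4.74 − (1.46)(-2.6) = -0.944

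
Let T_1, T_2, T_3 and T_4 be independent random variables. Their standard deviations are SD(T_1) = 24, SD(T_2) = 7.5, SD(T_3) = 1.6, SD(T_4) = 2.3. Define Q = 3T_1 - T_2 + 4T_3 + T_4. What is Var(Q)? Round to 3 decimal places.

Var(T_1) = 576, Var(T_2) = 56.25, Var(T_3) = 2.56, Var(T_4) = 5.29
By independence, Var(Q) = (3)²Var(T_1) + (-1)²Var(T_2) + (4)²Var(T_3) + (1)²Var(T_4)
= (3)²·576 + (-1)²·56.25 + (4)²·2.56 + (1)²·5.29 = 5286.5

5286.500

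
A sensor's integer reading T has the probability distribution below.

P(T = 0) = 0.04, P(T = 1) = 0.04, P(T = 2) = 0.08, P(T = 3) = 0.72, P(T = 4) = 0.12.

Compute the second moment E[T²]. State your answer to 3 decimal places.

E[T²] = (0)²(0.04) + (1)²(0.04) + (2)²(0.08) + (3)²(0.72) + (4)²(0.12) = 8.76

8.760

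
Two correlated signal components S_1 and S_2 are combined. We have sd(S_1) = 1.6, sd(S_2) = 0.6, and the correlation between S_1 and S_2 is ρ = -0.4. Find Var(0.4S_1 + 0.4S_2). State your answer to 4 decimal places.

0.3443

Var(S_1) = (1.6)² = 2.56;  Var(S_2) = (0.6)² = 0.36
cov(S_1,S_2) = ρ·sd(S_1)·sd(S_2) = -0.4·1.6·0.6 = -0.384
Var(0.4S_1 + 0.4S_2) = (0.4)²·Var(S_1) + (0.4)²·Var(S_2) + 2·(0.4)·(0.4)·cov(S_1,S_2)
= 0.16·2.56 + 0.16·0.36 + 0.32·-0.384 = 0.34432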